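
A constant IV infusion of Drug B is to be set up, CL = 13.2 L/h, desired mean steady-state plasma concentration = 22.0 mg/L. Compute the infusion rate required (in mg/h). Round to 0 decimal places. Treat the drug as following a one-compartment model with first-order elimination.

At steady state, infusion rate R₀ = Css × CL = 22.0 × 13.20 = 290.4 mg/h

290 mg/h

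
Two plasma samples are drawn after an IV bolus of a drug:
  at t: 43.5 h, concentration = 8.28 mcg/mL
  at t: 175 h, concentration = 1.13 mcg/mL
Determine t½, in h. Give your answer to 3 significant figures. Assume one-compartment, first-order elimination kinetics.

k = ln(C₁/C₂) / (t₂ − t₁) = ln(8.28/1.13) / (175 − 43.5)
  = 1.992 / 131.5 = 0.01515 h⁻¹
t½ = ln2 / k = 0.693147 / 0.01515 = 45.75 h

45.8 h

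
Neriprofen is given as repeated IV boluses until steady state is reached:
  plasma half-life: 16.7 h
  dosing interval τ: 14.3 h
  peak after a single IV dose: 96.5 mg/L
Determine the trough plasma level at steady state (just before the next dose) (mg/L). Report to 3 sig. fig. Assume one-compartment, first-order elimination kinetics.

k = ln2 / t½ = 0.693147 / 16.7 = 0.04151 h⁻¹
e^(−kτ) = e^(−0.04151 × 14.3) = 0.5523
Accumulation ratio R = 1 / (1 − e^(−kτ)) = 1 / (1 − 0.5523) = 2.234
Steady-state trough = C₀ × R × e^(−kτ) = 96.5 × 2.234 × 0.5523 = 119.1 mg/L

119 mg/L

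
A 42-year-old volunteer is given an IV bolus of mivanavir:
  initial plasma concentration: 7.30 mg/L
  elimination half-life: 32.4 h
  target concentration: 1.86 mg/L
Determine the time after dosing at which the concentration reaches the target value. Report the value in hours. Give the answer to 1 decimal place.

k = ln2 / t½ = 0.693147 / 32.4 = 0.02139 h⁻¹
t = ln(C₀ / C) / k = ln(7.300 / 1.86) / 0.02139
  = ln(3.925) / 0.02139 = 1.367 / 0.02139 = 63.91 h

63.9 h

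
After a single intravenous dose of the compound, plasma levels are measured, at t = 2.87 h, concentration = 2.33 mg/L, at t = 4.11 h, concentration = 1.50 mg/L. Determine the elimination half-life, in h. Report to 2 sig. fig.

k = ln(C₁/C₂) / (t₂ − t₁) = ln(2.33/1.50) / (4.11 − 2.87)
  = 0.4404 / 1.240 = 0.3552 h⁻¹
t½ = ln2 / k = 0.693147 / 0.3552 = 1.951 h

2.0 h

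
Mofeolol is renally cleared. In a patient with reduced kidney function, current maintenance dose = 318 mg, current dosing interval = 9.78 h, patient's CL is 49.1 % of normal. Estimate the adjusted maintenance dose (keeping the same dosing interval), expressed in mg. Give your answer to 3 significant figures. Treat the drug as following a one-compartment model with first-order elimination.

156 mg

To keep the same average steady-state level, dosing rate must scale with clearance.
CL ratio = 49.1 / 100 = 0.4910
New dose (same interval) = 318 × 0.4910 = 156.1 mg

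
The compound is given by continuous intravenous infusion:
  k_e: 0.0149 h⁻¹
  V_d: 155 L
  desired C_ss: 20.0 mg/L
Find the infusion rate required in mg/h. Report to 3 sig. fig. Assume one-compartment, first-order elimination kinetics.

CL = k × Vd = 0.01490 × 155 = 2.310 L/h
At steady state, infusion rate R₀ = Css × CL = 20.0 × 2.310 = 46.20 mg/h

46.2 mg/h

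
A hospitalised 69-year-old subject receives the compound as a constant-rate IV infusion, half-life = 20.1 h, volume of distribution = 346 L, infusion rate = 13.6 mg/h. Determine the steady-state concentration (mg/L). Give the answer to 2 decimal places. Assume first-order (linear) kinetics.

k = ln2 / t½ = 0.693147 / 20.1 = 0.03448 h⁻¹
CL = k × Vd = 0.03448 × 346 = 11.93 L/h
At steady state Css = R₀ / CL = 13.6 / 11.93 = 1.140 mg/L

1.14 mg/L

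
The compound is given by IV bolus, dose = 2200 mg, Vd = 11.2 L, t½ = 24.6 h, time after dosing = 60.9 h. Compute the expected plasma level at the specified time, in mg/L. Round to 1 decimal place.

C₀ = Dose / Vd = 2200 / 11.2 = 196.4 mg/L
k = ln2 / t½ = 0.693147 / 24.6 = 0.02818 h⁻¹
C = C₀ · e^(−k·t) = 196.4 × e^(−0.02818 × 60.9)
  = 196.4 × 0.1798 = 35.31 mg/L

35.3 mg/L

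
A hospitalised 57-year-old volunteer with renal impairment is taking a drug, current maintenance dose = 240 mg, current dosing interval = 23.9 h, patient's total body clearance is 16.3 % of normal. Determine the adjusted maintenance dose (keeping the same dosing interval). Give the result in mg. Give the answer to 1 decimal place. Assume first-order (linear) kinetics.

To keep the same average steady-state level, dosing rate must scale with clearance.
CL ratio = 16.3 / 100 = 0.1630
New dose (same interval) = 240 × 0.1630 = 39.12 mg

39.1 mg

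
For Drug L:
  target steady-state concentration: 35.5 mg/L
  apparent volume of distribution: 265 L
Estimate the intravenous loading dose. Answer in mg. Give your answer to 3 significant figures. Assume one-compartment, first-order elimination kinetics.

LD = Css × Vd = 35.5 × 265 = 9408 mg

9410 mg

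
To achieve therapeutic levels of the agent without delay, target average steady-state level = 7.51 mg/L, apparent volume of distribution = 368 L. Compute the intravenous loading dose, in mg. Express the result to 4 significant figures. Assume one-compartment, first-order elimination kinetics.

2764 mg

LD = Css × Vd = 7.51 × 368 = 2764 mg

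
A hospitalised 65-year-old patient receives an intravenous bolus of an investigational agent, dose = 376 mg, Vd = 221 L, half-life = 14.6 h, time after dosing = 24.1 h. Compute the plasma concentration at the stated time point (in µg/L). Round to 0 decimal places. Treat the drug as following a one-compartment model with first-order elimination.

C₀ = Dose / Vd = 376.0 / 221 = 1.701 mg/L
k = ln2 / t½ = 0.693147 / 14.6 = 0.04748 h⁻¹
C = C₀ · e^(−k·t) = 1.701 × e^(−0.04748 × 24.1)
  = 1.701 × 0.3185 = 0.5418 mg/L
Convert: 0.5418 mg/L × 1000 = 541.8 µg/L

542 µg/L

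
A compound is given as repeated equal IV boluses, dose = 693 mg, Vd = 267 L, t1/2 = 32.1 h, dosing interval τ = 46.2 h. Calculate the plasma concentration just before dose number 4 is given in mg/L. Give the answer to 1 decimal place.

1.4 mg/L

C₀ per dose = Dose / Vd = 693 / 267 = 2.596 mg/L
k = ln2 / t½ = 0.693147 / 32.1 = 0.02159 h⁻¹
Fraction remaining after one interval: r = e^(−kτ) = e^(−0.02159 × 46.2) = 0.3688
Before dose 4, 3 doses have been given (aged 1τ, 2τ, 3τ).
C_trough = C₀ × (r + r² + … + r^3) = C₀ × r(1−r^3)/(1−r)
        = 2.596 × 0.3688 × (1 − 0.05016) / (1 − 0.3688) = 1.441 mg/L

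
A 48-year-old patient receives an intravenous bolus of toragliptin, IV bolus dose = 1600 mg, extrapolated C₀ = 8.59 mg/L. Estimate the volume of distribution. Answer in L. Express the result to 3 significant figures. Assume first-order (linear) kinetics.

186 L

Vd = Dose / C₀ = 1600 / 8.59 = 186.3 L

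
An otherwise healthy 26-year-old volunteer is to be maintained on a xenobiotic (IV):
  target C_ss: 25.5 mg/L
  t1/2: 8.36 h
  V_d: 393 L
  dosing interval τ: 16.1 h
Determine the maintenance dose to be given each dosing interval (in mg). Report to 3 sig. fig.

k = ln2 / t½ = 0.693147 / 8.36 = 0.08291 h⁻¹
CL = k × Vd = 0.08291 × 393 = 32.58 L/h
At steady state, Dose/τ = Css × CL.
Dose = Css × CL × τ = 25.5 × 32.58 × 16.1 = 13380 mg

13400 mg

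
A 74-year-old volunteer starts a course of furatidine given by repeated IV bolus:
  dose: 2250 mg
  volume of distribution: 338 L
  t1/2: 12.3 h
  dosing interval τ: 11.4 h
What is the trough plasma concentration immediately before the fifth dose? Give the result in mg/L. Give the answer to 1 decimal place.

6.8 mg/L

C₀ per dose = Dose / Vd = 2250 / 338 = 6.657 mg/L
k = ln2 / t½ = 0.693147 / 12.3 = 0.05635 h⁻¹
Fraction remaining after one interval: r = e^(−kτ) = e^(−0.05635 × 11.4) = 0.5260
Before dose 5, 4 doses have been given (aged 1τ, 2τ, 3τ, 4τ).
C_trough = C₀ × (r + r² + … + r^4) = C₀ × r(1−r^4)/(1−r)
        = 6.657 × 0.5260 × (1 − 0.07655) / (1 − 0.5260) = 6.822 mg/L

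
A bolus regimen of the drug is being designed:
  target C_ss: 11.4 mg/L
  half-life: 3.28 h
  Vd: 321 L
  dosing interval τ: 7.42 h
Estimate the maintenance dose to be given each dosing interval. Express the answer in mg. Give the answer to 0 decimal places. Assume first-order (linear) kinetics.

k = ln2 / t½ = 0.693147 / 3.28 = 0.2113 h⁻¹
CL = k × Vd = 0.2113 × 321 = 67.83 L/h
At steady state, Dose/τ = Css × CL.
Dose = Css × CL × τ = 11.4 × 67.83 × 7.42 = 5738 mg

5738 mg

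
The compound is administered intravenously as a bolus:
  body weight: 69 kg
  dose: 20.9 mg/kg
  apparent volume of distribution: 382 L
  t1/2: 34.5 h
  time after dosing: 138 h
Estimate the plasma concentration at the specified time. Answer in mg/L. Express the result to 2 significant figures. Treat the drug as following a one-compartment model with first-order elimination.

0.24 mg/L

Total dose = 20.9 × 69 = 1442 mg
C₀ = Dose / Vd = 1442 / 382 = 3.775 mg/L
k = ln2 / t½ = 0.693147 / 34.5 = 0.02009 h⁻¹
C = C₀ · e^(−k·t) = 3.775 × e^(−0.02009 × 138)
  = 3.775 × 0.06251 = 0.2360 mg/L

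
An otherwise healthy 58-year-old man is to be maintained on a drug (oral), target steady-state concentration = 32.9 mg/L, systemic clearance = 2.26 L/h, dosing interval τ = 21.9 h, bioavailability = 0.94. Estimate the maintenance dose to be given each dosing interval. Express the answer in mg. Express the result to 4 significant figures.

At steady state, F × (Dose/τ) = Css × CL.
Dose = Css × CL × τ / F = 32.9 × 2.260 × 21.9 / 0.94 = 1732 mg

1732 mg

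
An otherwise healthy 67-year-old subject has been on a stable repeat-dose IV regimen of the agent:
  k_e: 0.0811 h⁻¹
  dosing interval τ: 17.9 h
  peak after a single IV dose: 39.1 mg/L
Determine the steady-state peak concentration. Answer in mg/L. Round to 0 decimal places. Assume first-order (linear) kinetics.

e^(−kτ) = e^(−0.08110 × 17.9) = 0.2342
Accumulation ratio R = 1 / (1 − e^(−kτ)) = 1 / (1 − 0.2342) = 1.306
Steady-state peak = C₀ × R = 39.1 × 1.306 = 51.06 mg/L

51 mg/L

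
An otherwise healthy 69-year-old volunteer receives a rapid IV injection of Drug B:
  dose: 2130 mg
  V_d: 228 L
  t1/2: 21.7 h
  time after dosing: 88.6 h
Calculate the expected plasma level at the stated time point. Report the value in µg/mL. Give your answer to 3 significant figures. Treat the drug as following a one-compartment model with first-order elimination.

0.551 µg/mL

C₀ = Dose / Vd = 2130 / 228 = 9.342 mg/L
k = ln2 / t½ = 0.693147 / 21.7 = 0.03194 h⁻¹
C = C₀ · e^(−k·t) = 9.342 × e^(−0.03194 × 88.6)
  = 9.342 × 0.05902 = 0.5514 mg/L
(0.5514 mg/L = 0.5514 µg/mL)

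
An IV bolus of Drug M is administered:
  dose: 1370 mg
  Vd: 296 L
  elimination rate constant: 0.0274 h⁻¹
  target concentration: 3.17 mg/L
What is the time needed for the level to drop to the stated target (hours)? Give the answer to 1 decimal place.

C₀ = Dose / Vd = 1370 / 296 = 4.628 mg/L
t = ln(C₀ / C) / k = ln(4.628 / 3.17) / 0.02740
  = ln(1.460) / 0.02740 = 0.3784 / 0.02740 = 13.81 h

13.8 h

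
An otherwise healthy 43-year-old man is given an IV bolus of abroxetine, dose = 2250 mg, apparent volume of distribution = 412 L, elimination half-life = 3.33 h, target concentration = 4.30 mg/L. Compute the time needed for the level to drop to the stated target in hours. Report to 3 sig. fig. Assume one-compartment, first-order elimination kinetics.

1.15 h

C₀ = Dose / Vd = 2250 / 412 = 5.461 mg/L
k = ln2 / t½ = 0.693147 / 3.33 = 0.2082 h⁻¹
t = ln(C₀ / C) / k = ln(5.461 / 4.30) / 0.2082
  = ln(1.270) / 0.2082 = 0.2390 / 0.2082 = 1.148 h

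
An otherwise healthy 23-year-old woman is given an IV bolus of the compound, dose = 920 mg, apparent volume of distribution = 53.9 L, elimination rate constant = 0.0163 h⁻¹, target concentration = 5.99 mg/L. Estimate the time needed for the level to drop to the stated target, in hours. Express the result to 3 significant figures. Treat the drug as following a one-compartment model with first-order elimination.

C₀ = Dose / Vd = 920.0 / 53.9 = 17.07 mg/L
t = ln(C₀ / C) / k = ln(17.07 / 5.99) / 0.01630
  = ln(2.850) / 0.01630 = 1.047 / 0.01630 = 64.23 h

64.2 h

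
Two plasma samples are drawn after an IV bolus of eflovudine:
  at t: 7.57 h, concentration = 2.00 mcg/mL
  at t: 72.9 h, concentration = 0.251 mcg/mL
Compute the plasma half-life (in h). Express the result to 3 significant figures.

k = ln(C₁/C₂) / (t₂ − t₁) = ln(2.00/0.251) / (72.9 − 7.57)
  = 2.075 / 65.33 = 0.03176 h⁻¹
t½ = ln2 / k = 0.693147 / 0.03176 = 21.82 h

21.8 h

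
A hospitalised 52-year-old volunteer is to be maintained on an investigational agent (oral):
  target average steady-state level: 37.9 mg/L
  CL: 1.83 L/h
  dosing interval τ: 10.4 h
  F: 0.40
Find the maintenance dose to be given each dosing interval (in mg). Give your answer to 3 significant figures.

At steady state, F × (Dose/τ) = Css × CL.
Dose = Css × CL × τ / F = 37.9 × 1.830 × 10.4 / 0.40 = 1803 mg

1800 mg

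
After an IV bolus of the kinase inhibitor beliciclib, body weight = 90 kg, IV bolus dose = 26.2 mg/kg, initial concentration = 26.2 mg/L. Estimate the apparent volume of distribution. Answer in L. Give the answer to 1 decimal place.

90.0 L

Dose = 26.2 × 90 = 2358 mg
Vd = Dose / C₀ = 2358 / 26.2 = 90.00 L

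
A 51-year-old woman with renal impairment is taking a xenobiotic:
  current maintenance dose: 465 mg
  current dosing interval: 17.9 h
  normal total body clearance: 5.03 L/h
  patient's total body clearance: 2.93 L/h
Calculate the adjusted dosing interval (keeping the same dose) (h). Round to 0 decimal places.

31 h

To keep the same average steady-state level, dosing rate must scale with clearance.
CL ratio = 2.93 / 5.03 = 0.5825
New interval (same dose) = 17.9 / 0.5825 = 30.73 h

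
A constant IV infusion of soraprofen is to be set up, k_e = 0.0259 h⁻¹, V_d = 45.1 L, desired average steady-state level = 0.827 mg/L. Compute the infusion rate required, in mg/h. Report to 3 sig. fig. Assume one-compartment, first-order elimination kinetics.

0.966 mg/h

CL = k × Vd = 0.02590 × 45.1 = 1.168 L/h
At steady state, infusion rate R₀ = Css × CL = 0.827 × 1.168 = 0.9659 mg/h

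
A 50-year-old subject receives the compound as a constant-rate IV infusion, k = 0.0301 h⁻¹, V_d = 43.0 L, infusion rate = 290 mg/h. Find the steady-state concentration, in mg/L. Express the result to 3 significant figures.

CL = k × Vd = 0.03010 × 43.0 = 1.294 L/h
At steady state Css = R₀ / CL = 290 / 1.294 = 224.1 mg/L

224 mg/L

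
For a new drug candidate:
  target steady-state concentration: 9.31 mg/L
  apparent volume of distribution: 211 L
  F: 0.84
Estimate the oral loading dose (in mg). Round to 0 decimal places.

2339 mg

LD = Css × Vd / F = 9.31 × 211 / 0.84 = 2339 mg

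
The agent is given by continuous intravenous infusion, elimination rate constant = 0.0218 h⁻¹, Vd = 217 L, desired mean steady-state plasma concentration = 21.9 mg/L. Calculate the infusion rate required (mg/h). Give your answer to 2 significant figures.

100 mg/h

CL = k × Vd = 0.02180 × 217 = 4.731 L/h
At steady state, infusion rate R₀ = Css × CL = 21.9 × 4.731 = 103.6 mg/h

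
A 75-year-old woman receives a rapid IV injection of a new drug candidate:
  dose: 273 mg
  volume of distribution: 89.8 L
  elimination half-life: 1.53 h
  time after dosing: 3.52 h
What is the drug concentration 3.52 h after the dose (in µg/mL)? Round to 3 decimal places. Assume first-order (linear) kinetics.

C₀ = Dose / Vd = 273.0 / 89.8 = 3.040 mg/L
k = ln2 / t½ = 0.693147 / 1.53 = 0.4530 h⁻¹
C = C₀ · e^(−k·t) = 3.040 × e^(−0.4530 × 3.52)
  = 3.040 × 0.2030 = 0.6171 mg/L
(0.6171 mg/L = 0.6171 µg/mL)

0.617 µg/mL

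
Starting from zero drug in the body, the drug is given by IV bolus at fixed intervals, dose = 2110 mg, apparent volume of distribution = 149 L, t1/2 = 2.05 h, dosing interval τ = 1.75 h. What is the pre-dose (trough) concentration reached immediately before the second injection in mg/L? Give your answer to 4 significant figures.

C₀ per dose = Dose / Vd = 2110 / 149 = 14.16 mg/L
k = ln2 / t½ = 0.693147 / 2.05 = 0.3381 h⁻¹
Fraction remaining after one interval: r = e^(−kτ) = e^(−0.3381 × 1.75) = 0.5534
Before dose 2, 1 dose has been given (aged 1τ).
C_trough = C₀ × r = 14.16 × 0.5534 = 7.836 mg/L

7.836 mg/L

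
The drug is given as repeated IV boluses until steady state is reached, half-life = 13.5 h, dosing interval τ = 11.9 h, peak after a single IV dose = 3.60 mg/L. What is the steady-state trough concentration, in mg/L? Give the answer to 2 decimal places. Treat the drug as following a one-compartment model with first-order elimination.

k = ln2 / t½ = 0.693147 / 13.5 = 0.05134 h⁻¹
e^(−kτ) = e^(−0.05134 × 11.9) = 0.5428
Accumulation ratio R = 1 / (1 − e^(−kτ)) = 1 / (1 − 0.5428) = 2.187
Steady-state trough = C₀ × R × e^(−kτ) = 3.60 × 2.187 × 0.5428 = 4.274 mg/L

4.27 mg/L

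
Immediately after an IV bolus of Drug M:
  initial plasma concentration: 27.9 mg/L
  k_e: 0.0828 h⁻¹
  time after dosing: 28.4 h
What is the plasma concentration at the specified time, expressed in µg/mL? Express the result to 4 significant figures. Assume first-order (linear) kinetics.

C = C₀ · e^(−k·t) = 27.90 × e^(−0.08280 × 28.4)
  = 27.90 × 0.09522 = 2.657 mg/L
(2.657 mg/L = 2.657 µg/mL)

2.657 µg/mL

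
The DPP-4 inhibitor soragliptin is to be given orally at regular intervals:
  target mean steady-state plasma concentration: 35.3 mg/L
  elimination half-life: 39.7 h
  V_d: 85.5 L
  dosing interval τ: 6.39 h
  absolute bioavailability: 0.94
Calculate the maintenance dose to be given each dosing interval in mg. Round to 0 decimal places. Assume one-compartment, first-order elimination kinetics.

k = ln2 / t½ = 0.693147 / 39.7 = 0.01746 h⁻¹
CL = k × Vd = 0.01746 × 85.5 = 1.493 L/h
At steady state, F × (Dose/τ) = Css × CL.
Dose = Css × CL × τ / F = 35.3 × 1.493 × 6.39 / 0.94 = 358.3 mg

358 mg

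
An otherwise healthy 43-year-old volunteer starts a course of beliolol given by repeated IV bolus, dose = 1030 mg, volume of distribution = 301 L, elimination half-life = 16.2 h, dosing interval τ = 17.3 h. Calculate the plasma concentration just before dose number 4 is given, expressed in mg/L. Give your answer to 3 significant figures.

2.78 mg/L

C₀ per dose = Dose / Vd = 1030 / 301 = 3.422 mg/L
k = ln2 / t½ = 0.693147 / 16.2 = 0.04279 h⁻¹
Fraction remaining after one interval: r = e^(−kτ) = e^(−0.04279 × 17.3) = 0.4770
Before dose 4, 3 doses have been given (aged 1τ, 2τ, 3τ).
C_trough = C₀ × (r + r² + … + r^3) = C₀ × r(1−r^3)/(1−r)
        = 3.422 × 0.4770 × (1 − 0.1085) / (1 − 0.4770) = 2.782 mg/L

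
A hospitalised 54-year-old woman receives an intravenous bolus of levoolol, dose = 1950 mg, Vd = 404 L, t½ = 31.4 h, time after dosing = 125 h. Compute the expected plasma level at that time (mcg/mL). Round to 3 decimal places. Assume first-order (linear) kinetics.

C₀ = Dose / Vd = 1950 / 404 = 4.827 mg/L
k = ln2 / t½ = 0.693147 / 31.4 = 0.02207 h⁻¹
C = C₀ · e^(−k·t) = 4.827 × e^(−0.02207 × 125)
  = 4.827 × 0.06337 = 0.3059 mg/L
(0.3059 mg/L = 0.3059 mcg/mL)

0.306 mcg/mL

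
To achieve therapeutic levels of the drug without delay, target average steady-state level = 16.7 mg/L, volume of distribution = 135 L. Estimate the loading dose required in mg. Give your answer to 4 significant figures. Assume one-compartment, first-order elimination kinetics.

LD = Css × Vd = 16.7 × 135 = 2255 mg

2255 mg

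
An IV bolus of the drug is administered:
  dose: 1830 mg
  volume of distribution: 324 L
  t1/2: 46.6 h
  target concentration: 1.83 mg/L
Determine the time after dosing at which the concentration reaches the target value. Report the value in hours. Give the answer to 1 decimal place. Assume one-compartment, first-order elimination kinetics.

75.8 h

C₀ = Dose / Vd = 1830 / 324 = 5.648 mg/L
k = ln2 / t½ = 0.693147 / 46.6 = 0.01487 h⁻¹
t = ln(C₀ / C) / k = ln(5.648 / 1.83) / 0.01487
  = ln(3.086) / 0.01487 = 1.127 / 0.01487 = 75.79 h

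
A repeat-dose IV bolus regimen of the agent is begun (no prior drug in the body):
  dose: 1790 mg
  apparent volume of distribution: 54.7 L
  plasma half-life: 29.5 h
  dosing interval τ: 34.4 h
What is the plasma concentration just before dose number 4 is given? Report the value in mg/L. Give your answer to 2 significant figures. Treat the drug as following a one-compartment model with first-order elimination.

24 mg/L

C₀ per dose = Dose / Vd = 1790 / 54.7 = 32.72 mg/L
k = ln2 / t½ = 0.693147 / 29.5 = 0.02350 h⁻¹
Fraction remaining after one interval: r = e^(−kτ) = e^(−0.02350 × 34.4) = 0.4456
Before dose 4, 3 doses have been given (aged 1τ, 2τ, 3τ).
C_trough = C₀ × (r + r² + … + r^3) = C₀ × r(1−r^3)/(1−r)
        = 32.72 × 0.4456 × (1 − 0.08848) / (1 − 0.4456) = 23.97 mg/L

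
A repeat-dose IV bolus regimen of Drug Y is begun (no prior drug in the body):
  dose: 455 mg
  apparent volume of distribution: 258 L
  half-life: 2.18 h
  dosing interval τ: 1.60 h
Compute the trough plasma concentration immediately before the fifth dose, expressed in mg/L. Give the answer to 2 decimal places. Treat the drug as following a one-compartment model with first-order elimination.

2.31 mg/L

C₀ per dose = Dose / Vd = 455 / 258 = 1.764 mg/L
k = ln2 / t½ = 0.693147 / 2.18 = 0.3180 h⁻¹
Fraction remaining after one interval: r = e^(−kτ) = e^(−0.3180 × 1.60) = 0.6012
Before dose 5, 4 doses have been given (aged 1τ, 2τ, 3τ, 4τ).
C_trough = C₀ × (r + r² + … + r^4) = C₀ × r(1−r^4)/(1−r)
        = 1.764 × 0.6012 × (1 − 0.1306) / (1 − 0.6012) = 2.312 mg/L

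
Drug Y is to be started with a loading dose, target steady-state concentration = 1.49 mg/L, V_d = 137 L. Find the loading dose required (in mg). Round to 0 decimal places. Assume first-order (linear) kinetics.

LD = Css × Vd = 1.49 × 137 = 204.1 mg

204 mg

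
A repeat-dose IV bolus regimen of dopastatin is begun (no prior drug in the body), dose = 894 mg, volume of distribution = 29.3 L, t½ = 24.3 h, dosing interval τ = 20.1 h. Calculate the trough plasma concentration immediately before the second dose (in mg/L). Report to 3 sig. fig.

17.2 mg/L

C₀ per dose = Dose / Vd = 894 / 29.3 = 30.51 mg/L
k = ln2 / t½ = 0.693147 / 24.3 = 0.02852 h⁻¹
Fraction remaining after one interval: r = e^(−kτ) = e^(−0.02852 × 20.1) = 0.5637
Before dose 2, 1 dose has been given (aged 1τ).
C_trough = C₀ × r = 30.51 × 0.5637 = 17.20 mg/L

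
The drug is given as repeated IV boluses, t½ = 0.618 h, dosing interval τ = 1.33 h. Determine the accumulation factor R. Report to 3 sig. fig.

1.29

k = ln2 / t½ = 0.693147 / 0.618 = 1.122 h⁻¹
e^(−kτ) = e^(−1.122 × 1.33) = 0.2249
Accumulation ratio R = 1 / (1 − e^(−kτ)) = 1 / (1 − 0.2249) = 1.290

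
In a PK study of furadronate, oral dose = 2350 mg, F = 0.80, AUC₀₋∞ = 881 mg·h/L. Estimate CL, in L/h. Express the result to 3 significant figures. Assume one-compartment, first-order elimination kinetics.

2.13 L/h

CL = F·Dose / AUC = 0.80 × 2350 / 881 = 2.134 L/h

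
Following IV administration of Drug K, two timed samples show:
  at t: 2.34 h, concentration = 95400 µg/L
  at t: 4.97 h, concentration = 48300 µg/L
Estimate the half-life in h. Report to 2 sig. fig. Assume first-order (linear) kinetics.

k = ln(C₁/C₂) / (t₂ − t₁) = ln(95400/48300) / (4.97 − 2.34)
  = 0.6806 / 2.630 = 0.2588 h⁻¹
t½ = ln2 / k = 0.693147 / 0.2588 = 2.678 h

2.7 h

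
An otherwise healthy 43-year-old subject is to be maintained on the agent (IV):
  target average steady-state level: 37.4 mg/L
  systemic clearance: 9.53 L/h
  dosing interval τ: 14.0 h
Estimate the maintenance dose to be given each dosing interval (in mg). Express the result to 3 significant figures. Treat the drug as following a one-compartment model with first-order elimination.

At steady state, Dose/τ = Css × CL.
Dose = Css × CL × τ = 37.4 × 9.530 × 14.0 = 4990 mg

4990 mg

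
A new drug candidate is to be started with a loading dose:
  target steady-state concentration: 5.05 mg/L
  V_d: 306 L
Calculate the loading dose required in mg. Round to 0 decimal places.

LD = Css × Vd = 5.05 × 306 = 1545 mg

1545 mg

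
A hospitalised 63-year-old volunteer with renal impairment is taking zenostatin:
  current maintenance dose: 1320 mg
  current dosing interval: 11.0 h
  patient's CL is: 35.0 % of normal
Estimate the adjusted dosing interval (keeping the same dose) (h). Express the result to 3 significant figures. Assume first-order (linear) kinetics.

To keep the same average steady-state level, dosing rate must scale with clearance.
CL ratio = 35.0 / 100 = 0.3500
New interval (same dose) = 11.0 / 0.3500 = 31.43 h

31.4 h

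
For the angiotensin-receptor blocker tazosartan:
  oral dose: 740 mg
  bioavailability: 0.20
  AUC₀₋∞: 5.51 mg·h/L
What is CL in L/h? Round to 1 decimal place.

26.9 L/h

CL = F·Dose / AUC = 0.20 × 740 / 5.51 = 26.86 L/h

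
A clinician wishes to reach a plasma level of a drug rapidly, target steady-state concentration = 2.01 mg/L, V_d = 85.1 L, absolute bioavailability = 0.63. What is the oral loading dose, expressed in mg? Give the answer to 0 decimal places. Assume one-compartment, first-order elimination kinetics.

272 mg

LD = Css × Vd / F = 2.01 × 85.1 / 0.63 = 271.5 mg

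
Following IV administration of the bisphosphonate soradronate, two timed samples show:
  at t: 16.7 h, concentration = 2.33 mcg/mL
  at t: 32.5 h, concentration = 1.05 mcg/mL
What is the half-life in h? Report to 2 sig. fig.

14 h

k = ln(C₁/C₂) / (t₂ − t₁) = ln(2.33/1.05) / (32.5 − 16.7)
  = 0.7971 / 15.80 = 0.05045 h⁻¹
t½ = ln2 / k = 0.693147 / 0.05045 = 13.74 h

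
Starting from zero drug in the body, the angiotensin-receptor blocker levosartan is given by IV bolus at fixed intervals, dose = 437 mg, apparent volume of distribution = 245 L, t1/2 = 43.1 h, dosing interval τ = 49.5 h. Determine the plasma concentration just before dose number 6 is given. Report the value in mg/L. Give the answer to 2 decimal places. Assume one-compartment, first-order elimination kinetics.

C₀ per dose = Dose / Vd = 437 / 245 = 1.784 mg/L
k = ln2 / t½ = 0.693147 / 43.1 = 0.01608 h⁻¹
Fraction remaining after one interval: r = e^(−kτ) = e^(−0.01608 × 49.5) = 0.4511
Before dose 6, 5 doses have been given (aged 1τ, 2τ, 3τ, 4τ, 5τ).
C_trough = C₀ × (r + r² + … + r^5) = C₀ × r(1−r^5)/(1−r)
        = 1.784 × 0.4511 × (1 − 0.01868) / (1 − 0.4511) = 1.439 mg/L

1.44 mg/L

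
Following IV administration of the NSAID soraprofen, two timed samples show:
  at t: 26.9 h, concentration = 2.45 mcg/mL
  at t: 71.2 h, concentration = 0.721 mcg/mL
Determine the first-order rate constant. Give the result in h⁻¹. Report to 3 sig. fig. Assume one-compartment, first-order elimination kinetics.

k = ln(C₁/C₂) / (t₂ − t₁) = ln(2.45/0.721) / (71.2 − 26.9)
  = 1.223 / 44.30 = 0.02761 h⁻¹

0.0276 h⁻¹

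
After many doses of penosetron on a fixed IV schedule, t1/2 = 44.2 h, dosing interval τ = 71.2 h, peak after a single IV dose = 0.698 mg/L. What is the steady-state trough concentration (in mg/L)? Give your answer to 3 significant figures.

k = ln2 / t½ = 0.693147 / 44.2 = 0.01568 h⁻¹
e^(−kτ) = e^(−0.01568 × 71.2) = 0.3275
Accumulation ratio R = 1 / (1 − e^(−kτ)) = 1 / (1 − 0.3275) = 1.487
Steady-state trough = C₀ × R × e^(−kτ) = 0.698 × 1.487 × 0.3275 = 0.3399 mg/L

0.340 mg/L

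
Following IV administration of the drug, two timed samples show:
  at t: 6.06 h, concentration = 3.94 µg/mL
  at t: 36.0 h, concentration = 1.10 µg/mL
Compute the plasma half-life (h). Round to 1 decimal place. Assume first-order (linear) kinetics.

16.3 h

k = ln(C₁/C₂) / (t₂ − t₁) = ln(3.94/1.10) / (36.0 − 6.06)
  = 1.276 / 29.94 = 0.04262 h⁻¹
t½ = ln2 / k = 0.693147 / 0.04262 = 16.26 h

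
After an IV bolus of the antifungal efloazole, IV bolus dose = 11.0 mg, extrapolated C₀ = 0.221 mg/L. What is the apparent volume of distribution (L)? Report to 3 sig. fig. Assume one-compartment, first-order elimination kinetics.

49.8 L

Vd = Dose / C₀ = 11.00 / 0.221 = 49.77 L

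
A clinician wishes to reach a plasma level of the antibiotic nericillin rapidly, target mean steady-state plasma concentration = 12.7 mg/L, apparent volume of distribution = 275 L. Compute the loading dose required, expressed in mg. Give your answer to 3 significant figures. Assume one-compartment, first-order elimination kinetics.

3490 mg

LD = Css × Vd = 12.7 × 275 = 3493 mg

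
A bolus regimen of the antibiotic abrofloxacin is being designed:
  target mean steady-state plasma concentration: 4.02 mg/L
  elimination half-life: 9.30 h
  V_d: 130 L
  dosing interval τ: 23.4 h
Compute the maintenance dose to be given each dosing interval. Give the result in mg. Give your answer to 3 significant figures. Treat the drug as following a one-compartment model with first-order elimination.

911 mg

k = ln2 / t½ = 0.693147 / 9.30 = 0.07453 h⁻¹
CL = k × Vd = 0.07453 × 130 = 9.689 L/h
At steady state, Dose/τ = Css × CL.
Dose = Css × CL × τ = 4.02 × 9.689 × 23.4 = 911.4 mg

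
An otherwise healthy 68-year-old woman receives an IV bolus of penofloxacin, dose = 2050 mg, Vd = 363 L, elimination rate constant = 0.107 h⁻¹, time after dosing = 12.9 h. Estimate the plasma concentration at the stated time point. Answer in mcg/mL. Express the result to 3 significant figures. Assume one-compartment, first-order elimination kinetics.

C₀ = Dose / Vd = 2050 / 363 = 5.647 mg/L
C = C₀ · e^(−k·t) = 5.647 × e^(−0.1070 × 12.9)
  = 5.647 × 0.2515 = 1.420 mg/L
(1.420 mg/L = 1.420 mcg/mL)

1.42 mcg/mL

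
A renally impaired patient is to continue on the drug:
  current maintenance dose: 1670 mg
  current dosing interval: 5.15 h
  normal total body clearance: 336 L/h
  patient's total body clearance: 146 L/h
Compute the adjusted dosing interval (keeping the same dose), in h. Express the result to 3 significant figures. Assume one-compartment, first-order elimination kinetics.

To keep the same average steady-state level, dosing rate must scale with clearance.
CL ratio = 146 / 336 = 0.4345
New interval (same dose) = 5.15 / 0.4345 = 11.85 h

11.9 h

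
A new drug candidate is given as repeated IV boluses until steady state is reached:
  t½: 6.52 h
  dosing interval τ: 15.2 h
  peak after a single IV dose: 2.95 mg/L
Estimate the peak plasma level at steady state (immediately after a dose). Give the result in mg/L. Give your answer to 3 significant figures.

3.68 mg/L

k = ln2 / t½ = 0.693147 / 6.52 = 0.1063 h⁻¹
e^(−kτ) = e^(−0.1063 × 15.2) = 0.1987
Accumulation ratio R = 1 / (1 − e^(−kτ)) = 1 / (1 − 0.1987) = 1.248
Steady-state peak = C₀ × R = 2.95 × 1.248 = 3.682 mg/L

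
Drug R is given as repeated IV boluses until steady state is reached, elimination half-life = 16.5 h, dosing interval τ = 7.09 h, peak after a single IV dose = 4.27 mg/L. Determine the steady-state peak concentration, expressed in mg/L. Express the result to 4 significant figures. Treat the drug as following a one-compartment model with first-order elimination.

16.58 mg/L

k = ln2 / t½ = 0.693147 / 16.5 = 0.04201 h⁻¹
e^(−kτ) = e^(−0.04201 × 7.09) = 0.7424
Accumulation ratio R = 1 / (1 − e^(−kτ)) = 1 / (1 − 0.7424) = 3.882
Steady-state peak = C₀ × R = 4.27 × 3.882 = 16.58 mg/L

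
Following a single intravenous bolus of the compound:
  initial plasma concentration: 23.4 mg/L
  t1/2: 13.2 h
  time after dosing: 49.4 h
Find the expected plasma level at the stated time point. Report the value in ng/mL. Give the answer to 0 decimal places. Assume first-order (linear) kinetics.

k = ln2 / t½ = 0.693147 / 13.2 = 0.05251 h⁻¹
C = C₀ · e^(−k·t) = 23.40 × e^(−0.05251 × 49.4)
  = 23.40 × 0.07472 = 1.748 mg/L
Convert: 1.748 mg/L × 1000 = 1748 ng/mL

1748 ng/mL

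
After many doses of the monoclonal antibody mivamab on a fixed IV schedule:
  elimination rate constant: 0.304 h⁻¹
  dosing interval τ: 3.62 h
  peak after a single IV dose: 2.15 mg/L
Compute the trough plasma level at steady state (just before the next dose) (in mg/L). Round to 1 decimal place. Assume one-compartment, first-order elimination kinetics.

1.1 mg/L

e^(−kτ) = e^(−0.3040 × 3.62) = 0.3327
Accumulation ratio R = 1 / (1 − e^(−kτ)) = 1 / (1 − 0.3327) = 1.499
Steady-state trough = C₀ × R × e^(−kτ) = 2.15 × 1.499 × 0.3327 = 1.072 mg/L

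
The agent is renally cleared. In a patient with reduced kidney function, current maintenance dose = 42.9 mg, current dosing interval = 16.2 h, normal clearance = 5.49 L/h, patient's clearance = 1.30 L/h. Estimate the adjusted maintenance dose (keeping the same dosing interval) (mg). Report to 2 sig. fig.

To keep the same average steady-state level, dosing rate must scale with clearance.
CL ratio = 1.30 / 5.49 = 0.2368
New dose (same interval) = 42.9 × 0.2368 = 10.16 mg

10 mg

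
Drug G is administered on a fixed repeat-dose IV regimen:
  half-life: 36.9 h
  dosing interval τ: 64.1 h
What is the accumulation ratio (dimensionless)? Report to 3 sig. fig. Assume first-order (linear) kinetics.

k = ln2 / t½ = 0.693147 / 36.9 = 0.01878 h⁻¹
e^(−kτ) = e^(−0.01878 × 64.1) = 0.3001
Accumulation ratio R = 1 / (1 − e^(−kτ)) = 1 / (1 − 0.3001) = 1.429

1.43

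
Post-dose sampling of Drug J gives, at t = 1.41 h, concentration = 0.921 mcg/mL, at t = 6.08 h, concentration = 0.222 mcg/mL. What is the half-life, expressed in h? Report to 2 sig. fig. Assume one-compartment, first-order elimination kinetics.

k = ln(C₁/C₂) / (t₂ − t₁) = ln(0.921/0.222) / (6.08 − 1.41)
  = 1.423 / 4.670 = 0.3047 h⁻¹
t½ = ln2 / k = 0.693147 / 0.3047 = 2.275 h

2.3 h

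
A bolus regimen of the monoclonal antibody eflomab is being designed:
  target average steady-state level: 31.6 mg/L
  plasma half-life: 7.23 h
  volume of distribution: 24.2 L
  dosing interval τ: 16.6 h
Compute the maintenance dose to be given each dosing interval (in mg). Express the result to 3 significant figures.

1220 mg

k = ln2 / t½ = 0.693147 / 7.23 = 0.09587 h⁻¹
CL = k × Vd = 0.09587 × 24.2 = 2.320 L/h
At steady state, Dose/τ = Css × CL.
Dose = Css × CL × τ = 31.6 × 2.320 × 16.6 = 1217 mg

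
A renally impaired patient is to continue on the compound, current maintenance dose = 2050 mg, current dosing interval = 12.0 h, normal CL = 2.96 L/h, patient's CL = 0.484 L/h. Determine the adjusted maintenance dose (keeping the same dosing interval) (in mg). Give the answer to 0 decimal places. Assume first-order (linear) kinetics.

335 mg

To keep the same average steady-state level, dosing rate must scale with clearance.
CL ratio = 0.484 / 2.96 = 0.1635
New dose (same interval) = 2050 × 0.1635 = 335.2 mg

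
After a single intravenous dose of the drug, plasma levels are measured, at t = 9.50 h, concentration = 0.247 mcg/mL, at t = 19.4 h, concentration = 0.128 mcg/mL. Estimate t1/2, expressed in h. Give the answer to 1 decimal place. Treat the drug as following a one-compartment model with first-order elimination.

10.4 h

k = ln(C₁/C₂) / (t₂ − t₁) = ln(0.247/0.128) / (19.4 − 9.50)
  = 0.6574 / 9.900 = 0.06640 h⁻¹
t½ = ln2 / k = 0.693147 / 0.06640 = 10.44 h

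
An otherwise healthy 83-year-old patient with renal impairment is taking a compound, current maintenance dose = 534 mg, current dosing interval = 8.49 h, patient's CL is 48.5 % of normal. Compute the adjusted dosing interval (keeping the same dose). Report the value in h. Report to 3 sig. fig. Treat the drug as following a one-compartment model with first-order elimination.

17.5 h

To keep the same average steady-state level, dosing rate must scale with clearance.
CL ratio = 48.5 / 100 = 0.4850
New interval (same dose) = 8.49 / 0.4850 = 17.51 h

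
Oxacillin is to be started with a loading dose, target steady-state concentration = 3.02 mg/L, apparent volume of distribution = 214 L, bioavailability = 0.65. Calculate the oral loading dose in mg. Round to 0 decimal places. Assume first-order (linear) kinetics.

994 mg

LD = Css × Vd / F = 3.02 × 214 / 0.65 = 994.3 mg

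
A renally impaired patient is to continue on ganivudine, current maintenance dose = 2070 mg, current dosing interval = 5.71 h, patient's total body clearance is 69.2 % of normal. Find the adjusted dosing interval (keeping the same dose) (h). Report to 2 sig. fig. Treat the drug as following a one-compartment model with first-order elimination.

8.3 h

To keep the same average steady-state level, dosing rate must scale with clearance.
CL ratio = 69.2 / 100 = 0.6920
New interval (same dose) = 5.71 / 0.6920 = 8.251 h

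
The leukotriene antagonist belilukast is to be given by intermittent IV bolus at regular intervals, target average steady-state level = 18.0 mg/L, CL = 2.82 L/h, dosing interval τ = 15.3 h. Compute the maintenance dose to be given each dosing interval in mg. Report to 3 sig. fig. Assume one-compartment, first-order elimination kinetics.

777 mg

At steady state, Dose/τ = Css × CL.
Dose = Css × CL × τ = 18.0 × 2.820 × 15.3 = 776.6 mg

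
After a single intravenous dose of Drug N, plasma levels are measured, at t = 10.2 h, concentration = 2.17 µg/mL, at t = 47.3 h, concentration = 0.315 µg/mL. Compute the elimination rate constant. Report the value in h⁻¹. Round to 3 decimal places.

k = ln(C₁/C₂) / (t₂ − t₁) = ln(2.17/0.315) / (47.3 − 10.2)
  = 1.930 / 37.10 = 0.05202 h⁻¹

0.052 h⁻¹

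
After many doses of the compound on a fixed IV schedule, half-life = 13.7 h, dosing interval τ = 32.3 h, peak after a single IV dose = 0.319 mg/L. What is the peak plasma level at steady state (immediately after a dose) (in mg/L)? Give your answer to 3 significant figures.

0.396 mg/L

k = ln2 / t½ = 0.693147 / 13.7 = 0.05059 h⁻¹
e^(−kτ) = e^(−0.05059 × 32.3) = 0.1951
Accumulation ratio R = 1 / (1 − e^(−kτ)) = 1 / (1 − 0.1951) = 1.242
Steady-state peak = C₀ × R = 0.319 × 1.242 = 0.3962 mg/L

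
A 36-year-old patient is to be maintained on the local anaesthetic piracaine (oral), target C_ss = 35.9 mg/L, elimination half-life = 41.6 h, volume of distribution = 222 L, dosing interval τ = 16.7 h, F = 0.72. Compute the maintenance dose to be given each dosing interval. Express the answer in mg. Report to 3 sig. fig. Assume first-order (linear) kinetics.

k = ln2 / t½ = 0.693147 / 41.6 = 0.01666 h⁻¹
CL = k × Vd = 0.01666 × 222 = 3.699 L/h
At steady state, F × (Dose/τ) = Css × CL.
Dose = Css × CL × τ / F = 35.9 × 3.699 × 16.7 / 0.72 = 3080 mg

3080 mg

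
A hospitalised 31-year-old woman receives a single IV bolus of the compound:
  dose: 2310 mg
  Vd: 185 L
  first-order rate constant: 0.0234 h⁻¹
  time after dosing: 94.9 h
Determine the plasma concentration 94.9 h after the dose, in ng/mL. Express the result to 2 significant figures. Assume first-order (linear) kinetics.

C₀ = Dose / Vd = 2310 / 185 = 12.49 mg/L
C = C₀ · e^(−k·t) = 12.49 × e^(−0.02340 × 94.9)
  = 12.49 × 0.1085 = 1.355 mg/L
Convert: 1.355 mg/L × 1000 = 1355 ng/mL

1400 ng/mL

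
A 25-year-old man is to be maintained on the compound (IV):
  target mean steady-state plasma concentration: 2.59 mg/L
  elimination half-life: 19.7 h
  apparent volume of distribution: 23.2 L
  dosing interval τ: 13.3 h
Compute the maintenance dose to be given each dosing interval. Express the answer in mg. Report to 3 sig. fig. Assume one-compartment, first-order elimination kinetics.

28.1 mg

k = ln2 / t½ = 0.693147 / 19.7 = 0.03519 h⁻¹
CL = k × Vd = 0.03519 × 23.2 = 0.8164 L/h
At steady state, Dose/τ = Css × CL.
Dose = Css × CL × τ = 2.59 × 0.8164 × 13.3 = 28.12 mg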